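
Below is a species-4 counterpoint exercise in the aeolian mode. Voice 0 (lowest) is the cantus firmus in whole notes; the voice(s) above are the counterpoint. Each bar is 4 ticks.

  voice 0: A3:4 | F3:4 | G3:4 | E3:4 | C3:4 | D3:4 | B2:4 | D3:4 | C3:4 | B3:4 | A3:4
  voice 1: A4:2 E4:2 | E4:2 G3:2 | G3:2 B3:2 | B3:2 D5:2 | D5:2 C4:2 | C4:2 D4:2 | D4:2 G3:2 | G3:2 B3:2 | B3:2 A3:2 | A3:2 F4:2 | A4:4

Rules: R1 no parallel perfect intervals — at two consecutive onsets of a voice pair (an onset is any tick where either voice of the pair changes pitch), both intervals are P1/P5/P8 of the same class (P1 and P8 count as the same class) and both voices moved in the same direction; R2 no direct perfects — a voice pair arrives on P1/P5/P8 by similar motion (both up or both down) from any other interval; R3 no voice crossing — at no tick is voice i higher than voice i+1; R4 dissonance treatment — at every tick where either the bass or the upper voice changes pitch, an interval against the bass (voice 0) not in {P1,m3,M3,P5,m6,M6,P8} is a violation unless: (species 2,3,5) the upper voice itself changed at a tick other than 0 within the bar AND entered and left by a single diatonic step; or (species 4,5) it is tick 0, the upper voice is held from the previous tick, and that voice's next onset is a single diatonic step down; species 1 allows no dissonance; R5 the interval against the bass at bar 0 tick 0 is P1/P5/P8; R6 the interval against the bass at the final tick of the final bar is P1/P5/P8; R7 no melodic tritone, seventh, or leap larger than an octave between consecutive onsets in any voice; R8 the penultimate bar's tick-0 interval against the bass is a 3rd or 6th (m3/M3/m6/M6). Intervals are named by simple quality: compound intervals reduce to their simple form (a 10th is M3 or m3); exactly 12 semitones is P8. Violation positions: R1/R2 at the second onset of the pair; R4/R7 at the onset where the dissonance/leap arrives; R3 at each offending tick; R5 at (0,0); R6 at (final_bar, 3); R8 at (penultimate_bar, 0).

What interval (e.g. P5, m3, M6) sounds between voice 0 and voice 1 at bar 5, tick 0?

voice 0=D3 voice 1=C4 -> m7

m7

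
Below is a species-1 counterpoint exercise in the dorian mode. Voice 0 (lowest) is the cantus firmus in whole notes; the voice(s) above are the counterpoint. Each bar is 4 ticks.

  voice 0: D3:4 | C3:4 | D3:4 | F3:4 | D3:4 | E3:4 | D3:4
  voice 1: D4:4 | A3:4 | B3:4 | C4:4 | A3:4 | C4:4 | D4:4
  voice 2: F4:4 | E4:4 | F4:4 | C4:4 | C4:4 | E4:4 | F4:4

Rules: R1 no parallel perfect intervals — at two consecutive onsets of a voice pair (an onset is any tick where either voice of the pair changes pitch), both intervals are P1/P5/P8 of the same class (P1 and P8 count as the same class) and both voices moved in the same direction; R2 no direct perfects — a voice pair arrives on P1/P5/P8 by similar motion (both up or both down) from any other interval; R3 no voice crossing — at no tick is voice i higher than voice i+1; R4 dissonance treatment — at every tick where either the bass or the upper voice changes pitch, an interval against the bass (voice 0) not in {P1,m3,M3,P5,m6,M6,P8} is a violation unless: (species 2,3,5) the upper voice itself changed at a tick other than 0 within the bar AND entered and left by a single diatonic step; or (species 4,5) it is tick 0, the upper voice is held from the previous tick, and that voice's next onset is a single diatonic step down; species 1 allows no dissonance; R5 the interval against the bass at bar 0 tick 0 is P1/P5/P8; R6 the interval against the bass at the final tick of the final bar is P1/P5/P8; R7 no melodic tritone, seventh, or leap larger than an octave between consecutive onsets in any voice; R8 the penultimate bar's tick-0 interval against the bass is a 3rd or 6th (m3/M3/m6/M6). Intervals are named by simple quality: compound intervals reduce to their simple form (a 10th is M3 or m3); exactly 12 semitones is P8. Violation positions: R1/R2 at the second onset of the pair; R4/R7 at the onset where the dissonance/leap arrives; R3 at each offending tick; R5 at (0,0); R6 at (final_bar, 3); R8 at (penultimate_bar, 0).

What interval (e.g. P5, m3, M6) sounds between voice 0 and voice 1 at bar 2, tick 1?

M6

voice 0=D3 voice 1=B3 -> M6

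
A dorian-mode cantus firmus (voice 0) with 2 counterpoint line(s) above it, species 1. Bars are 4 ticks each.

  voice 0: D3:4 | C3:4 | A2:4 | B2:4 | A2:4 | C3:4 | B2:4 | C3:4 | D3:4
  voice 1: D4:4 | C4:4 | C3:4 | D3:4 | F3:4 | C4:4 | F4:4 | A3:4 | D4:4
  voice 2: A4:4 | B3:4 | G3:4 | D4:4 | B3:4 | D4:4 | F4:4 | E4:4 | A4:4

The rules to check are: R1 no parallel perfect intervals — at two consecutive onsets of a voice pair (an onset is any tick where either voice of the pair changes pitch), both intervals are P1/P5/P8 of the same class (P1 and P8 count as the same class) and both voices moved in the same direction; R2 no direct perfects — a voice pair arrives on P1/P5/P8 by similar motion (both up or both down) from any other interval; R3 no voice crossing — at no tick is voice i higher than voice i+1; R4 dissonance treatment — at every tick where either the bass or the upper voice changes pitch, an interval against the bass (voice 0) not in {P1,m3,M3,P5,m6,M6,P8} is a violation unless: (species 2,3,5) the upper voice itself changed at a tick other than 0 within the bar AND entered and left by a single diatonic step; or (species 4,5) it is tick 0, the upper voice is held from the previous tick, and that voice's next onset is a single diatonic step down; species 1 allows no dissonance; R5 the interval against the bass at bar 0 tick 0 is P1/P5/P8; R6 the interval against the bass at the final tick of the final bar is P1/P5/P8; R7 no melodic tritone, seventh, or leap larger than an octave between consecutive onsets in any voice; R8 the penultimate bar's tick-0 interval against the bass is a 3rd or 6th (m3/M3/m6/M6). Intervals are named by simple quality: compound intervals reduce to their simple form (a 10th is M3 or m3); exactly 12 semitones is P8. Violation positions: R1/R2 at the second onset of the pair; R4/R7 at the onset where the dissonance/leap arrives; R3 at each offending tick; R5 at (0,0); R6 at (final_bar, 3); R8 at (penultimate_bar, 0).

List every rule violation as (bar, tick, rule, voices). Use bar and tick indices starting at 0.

bar 0: v0=D3 v1=D4 v2=A4 downbeat P5
bar 1: v0=C3 v1=C4 v2=B3 downbeat M7
bar 2: v0=A2 v1=C3 v2=G3 downbeat m7
bar 3: v0=B2 v1=D3 v2=D4 downbeat m3
bar 4: v0=A2 v1=F3 v2=B3 downbeat M2
bar 5: v0=C3 v1=C4 v2=D4 downbeat M2
bar 6: v0=B2 v1=F4 v2=F4 downbeat TT
bar 7: v0=C3 v1=A3 v2=E4 downbeat M3
bar 8: v0=D3 v1=D4 v2=A4 downbeat P5
  -> R1 @ bar 1 tick 0 v(0, 1): D3/D4 P8 -> C3/C4 P8 similar
  -> R3 @ bar 1 tick 0 v(1, 2): C4 above B3
  -> R4 @ bar 1 tick 0 v(0, 2): C3/B3 M7 untreated
  -> R7 @ bar 1 tick 0 v(2,): A4->B3 leap 10st
  -> R3 @ bar 1 tick 1 v(1, 2): C4 above B3
  -> R3 @ bar 1 tick 2 v(1, 2): C4 above B3
  -> R3 @ bar 1 tick 3 v(1, 2): C4 above B3
  -> R2 @ bar 2 tick 0 v(1, 2): C4/B3 m2 -> C3/G3 P5 similar
  -> R4 @ bar 2 tick 0 v(0, 2): A2/G3 m7 untreated
  -> R2 @ bar 3 tick 0 v(1, 2): C3/G3 P5 -> D3/D4 P8 similar
  -> R4 @ bar 4 tick 0 v(0, 2): A2/B3 M2 untreated
  -> R2 @ bar 5 tick 0 v(0, 1): A2/F3 m6 -> C3/C4 P8 similar
  -> R4 @ bar 5 tick 0 v(0, 2): C3/D4 M2 untreated
  -> R2 @ bar 6 tick 0 v(1, 2): C4/D4 M2 -> F4/F4 P1 similar
  -> R4 @ bar 6 tick 0 v(0, 1): B2/F4 TT untreated
  -> R4 @ bar 6 tick 0 v(0, 2): B2/F4 TT untreated
  -> R2 @ bar 7 tick 0 v(1, 2): F4/F4 P1 -> A3/E4 P5 similar
  -> R1 @ bar 8 tick 0 v(1, 2): A3/E4 P5 -> D4/A4 P5 similar
  -> R2 @ bar 8 tick 0 v(0, 1): C3/A3 M6 -> D3/D4 P8 similar
  -> R2 @ bar 8 tick 0 v(0, 2): C3/E4 M3 -> D3/A4 P5 similar

(1, 0, R1, (0, 1))
(1, 0, R3, (1, 2))
(1, 0, R4, (0, 2))
(1, 0, R7, (2,))
(1, 1, R3, (1, 2))
(1, 2, R3, (1, 2))
(1, 3, R3, (1, 2))
(2, 0, R2, (1, 2))
(2, 0, R4, (0, 2))
(3, 0, R2, (1, 2))
(4, 0, R4, (0, 2))
(5, 0, R2, (0, 1))
(5, 0, R4, (0, 2))
(6, 0, R2, (1, 2))
(6, 0, R4, (0, 1))
(6, 0, R4, (0, 2))
(7, 0, R2, (1, 2))
(8, 0, R1, (1, 2))
(8, 0, R2, (0, 1))
(8, 0, R2, (0, 2))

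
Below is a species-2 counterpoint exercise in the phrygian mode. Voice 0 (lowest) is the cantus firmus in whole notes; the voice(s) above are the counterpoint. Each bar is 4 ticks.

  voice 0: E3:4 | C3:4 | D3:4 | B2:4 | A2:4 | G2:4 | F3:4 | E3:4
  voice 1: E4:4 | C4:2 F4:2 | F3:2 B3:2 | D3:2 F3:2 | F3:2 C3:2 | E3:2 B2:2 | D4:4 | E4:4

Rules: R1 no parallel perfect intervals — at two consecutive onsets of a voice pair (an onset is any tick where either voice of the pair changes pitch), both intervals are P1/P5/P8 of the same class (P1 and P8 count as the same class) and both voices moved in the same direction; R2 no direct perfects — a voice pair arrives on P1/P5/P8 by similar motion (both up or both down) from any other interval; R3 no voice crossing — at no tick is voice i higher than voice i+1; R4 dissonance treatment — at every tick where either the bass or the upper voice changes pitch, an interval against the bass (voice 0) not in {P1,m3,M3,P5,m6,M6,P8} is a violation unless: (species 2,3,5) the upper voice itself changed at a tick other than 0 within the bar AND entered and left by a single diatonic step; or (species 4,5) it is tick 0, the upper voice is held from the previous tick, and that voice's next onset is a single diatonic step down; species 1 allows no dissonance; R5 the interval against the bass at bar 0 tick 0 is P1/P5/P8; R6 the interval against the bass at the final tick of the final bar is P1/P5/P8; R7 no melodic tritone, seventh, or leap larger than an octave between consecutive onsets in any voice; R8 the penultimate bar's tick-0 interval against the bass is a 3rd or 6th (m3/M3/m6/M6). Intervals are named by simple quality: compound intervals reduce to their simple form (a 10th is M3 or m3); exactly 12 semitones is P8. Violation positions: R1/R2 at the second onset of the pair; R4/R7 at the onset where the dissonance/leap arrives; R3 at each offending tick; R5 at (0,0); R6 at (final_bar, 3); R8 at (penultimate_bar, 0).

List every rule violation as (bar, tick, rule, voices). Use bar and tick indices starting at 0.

bar 0: v0=E3 v1=E4 downbeat P8
bar 1: v0=C3 v1=C4 downbeat P8
bar 2: v0=D3 v1=F3 downbeat m3
bar 3: v0=B2 v1=D3 downbeat m3
bar 4: v0=A2 v1=F3 downbeat m6
bar 5: v0=G2 v1=E3 downbeat M6
bar 6: v0=F3 v1=D4 downbeat M6
bar 7: v0=E3 v1=E4 downbeat P8
  -> R1 @ bar 1 tick 0 v(0, 1): E3/E4 P8 -> C3/C4 P8 similar
  -> R4 @ bar 1 tick 2 v(0, 1): C3/F4 P4 untreated
  -> R7 @ bar 2 tick 2 v(1,): F3->B3 leap 6st
  -> R4 @ bar 3 tick 2 v(0, 1): B2/F3 TT untreated
  -> R7 @ bar 6 tick 0 v(0,): G2->F3 leap 10st
  -> R7 @ bar 6 tick 0 v(1,): B2->D4 leap 15st

(1, 0, R1, (0, 1))
(1, 2, R4, (0, 1))
(2, 2, R7, (1,))
(3, 2, R4, (0, 1))
(6, 0, R7, (0,))
(6, 0, R7, (1,))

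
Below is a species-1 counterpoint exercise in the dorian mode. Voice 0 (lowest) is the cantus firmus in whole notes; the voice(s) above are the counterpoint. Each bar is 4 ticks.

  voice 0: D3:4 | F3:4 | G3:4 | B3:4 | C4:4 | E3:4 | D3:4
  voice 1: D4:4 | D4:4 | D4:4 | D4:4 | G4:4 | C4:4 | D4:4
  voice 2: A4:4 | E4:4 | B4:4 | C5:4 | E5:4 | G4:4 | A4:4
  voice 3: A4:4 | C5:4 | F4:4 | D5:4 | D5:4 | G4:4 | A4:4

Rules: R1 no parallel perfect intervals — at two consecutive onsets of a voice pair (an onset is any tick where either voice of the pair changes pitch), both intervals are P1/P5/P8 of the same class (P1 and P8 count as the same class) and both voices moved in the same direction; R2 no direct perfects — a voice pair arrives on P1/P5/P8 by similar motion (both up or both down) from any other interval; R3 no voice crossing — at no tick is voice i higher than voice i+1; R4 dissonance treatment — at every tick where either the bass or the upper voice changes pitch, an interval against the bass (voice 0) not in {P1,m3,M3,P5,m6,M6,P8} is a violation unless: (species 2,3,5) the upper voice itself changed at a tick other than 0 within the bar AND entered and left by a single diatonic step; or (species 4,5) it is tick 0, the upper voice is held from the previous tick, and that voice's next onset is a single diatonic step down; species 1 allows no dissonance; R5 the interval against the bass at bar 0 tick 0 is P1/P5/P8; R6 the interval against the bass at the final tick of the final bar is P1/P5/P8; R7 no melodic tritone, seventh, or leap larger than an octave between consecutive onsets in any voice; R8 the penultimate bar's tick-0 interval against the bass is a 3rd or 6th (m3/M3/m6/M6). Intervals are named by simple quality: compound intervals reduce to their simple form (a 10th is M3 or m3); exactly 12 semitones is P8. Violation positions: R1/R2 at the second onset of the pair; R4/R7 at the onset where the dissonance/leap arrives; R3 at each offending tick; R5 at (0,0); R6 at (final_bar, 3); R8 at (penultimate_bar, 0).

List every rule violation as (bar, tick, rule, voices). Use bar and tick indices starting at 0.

bar 0: v0=D3 v1=D4 v2=A4 v3=A4 downbeat P5
bar 1: v0=F3 v1=D4 v2=E4 v3=C5 downbeat P5
bar 2: v0=G3 v1=D4 v2=B4 v3=F4 downbeat m7
bar 3: v0=B3 v1=D4 v2=C5 v3=D5 downbeat m3
bar 4: v0=C4 v1=G4 v2=E5 v3=D5 downbeat M2
bar 5: v0=E3 v1=C4 v2=G4 v3=G4 downbeat m3
bar 6: v0=D3 v1=D4 v2=A4 v3=A4 downbeat P5
  -> R1 @ bar 1 tick 0 v(0, 3): D3/A4 P5 -> F3/C5 P5 similar
  -> R4 @ bar 1 tick 0 v(0, 2): F3/E4 M7 untreated
  -> R3 @ bar 2 tick 0 v(2, 3): B4 above F4
  -> R4 @ bar 2 tick 0 v(0, 3): G3/F4 m7 untreated
  -> R3 @ bar 2 tick 1 v(2, 3): B4 above F4
  -> R3 @ bar 2 tick 2 v(2, 3): B4 above F4
  -> R3 @ bar 2 tick 3 v(2, 3): B4 above F4
  -> R4 @ bar 3 tick 0 v(0, 2): B3/C5 m2 untreated
  -> R2 @ bar 4 tick 0 v(0, 1): B3/D4 m3 -> C4/G4 P5 similar
  -> R3 @ bar 4 tick 0 v(2, 3): E5 above D5
  -> R4 @ bar 4 tick 0 v(0, 3): C4/D5 M2 untreated
  -> R3 @ bar 4 tick 1 v(2, 3): E5 above D5
  -> R3 @ bar 4 tick 2 v(2, 3): E5 above D5
  -> R3 @ bar 4 tick 3 v(2, 3): E5 above D5
  -> R1 @ bar 5 tick 0 v(1, 3): G4/D5 P5 -> C4/G4 P5 similar
  -> R2 @ bar 5 tick 0 v(1, 2): G4/E5 M6 -> C4/G4 P5 similar
  -> R2 @ bar 5 tick 0 v(2, 3): E5/D5 M2 -> G4/G4 P1 similar
  -> R1 @ bar 6 tick 0 v(1, 2): C4/G4 P5 -> D4/A4 P5 similar
  -> R1 @ bar 6 tick 0 v(1, 3): C4/G4 P5 -> D4/A4 P5 similar
  -> R1 @ bar 6 tick 0 v(2, 3): G4/G4 P1 -> A4/A4 P1 similar

(1, 0, R1, (0, 3))
(1, 0, R4, (0, 2))
(2, 0, R3, (2, 3))
(2, 0, R4, (0, 3))
(2, 1, R3, (2, 3))
(2, 2, R3, (2, 3))
(2, 3, R3, (2, 3))
(3, 0, R4, (0, 2))
(4, 0, R2, (0, 1))
(4, 0, R3, (2, 3))
(4, 0, R4, (0, 3))
(4, 1, R3, (2, 3))
(4, 2, R3, (2, 3))
(4, 3, R3, (2, 3))
(5, 0, R1, (1, 3))
(5, 0, R2, (1, 2))
(5, 0, R2, (2, 3))
(6, 0, R1, (1, 2))
(6, 0, R1, (1, 3))
(6, 0, R1, (2, 3))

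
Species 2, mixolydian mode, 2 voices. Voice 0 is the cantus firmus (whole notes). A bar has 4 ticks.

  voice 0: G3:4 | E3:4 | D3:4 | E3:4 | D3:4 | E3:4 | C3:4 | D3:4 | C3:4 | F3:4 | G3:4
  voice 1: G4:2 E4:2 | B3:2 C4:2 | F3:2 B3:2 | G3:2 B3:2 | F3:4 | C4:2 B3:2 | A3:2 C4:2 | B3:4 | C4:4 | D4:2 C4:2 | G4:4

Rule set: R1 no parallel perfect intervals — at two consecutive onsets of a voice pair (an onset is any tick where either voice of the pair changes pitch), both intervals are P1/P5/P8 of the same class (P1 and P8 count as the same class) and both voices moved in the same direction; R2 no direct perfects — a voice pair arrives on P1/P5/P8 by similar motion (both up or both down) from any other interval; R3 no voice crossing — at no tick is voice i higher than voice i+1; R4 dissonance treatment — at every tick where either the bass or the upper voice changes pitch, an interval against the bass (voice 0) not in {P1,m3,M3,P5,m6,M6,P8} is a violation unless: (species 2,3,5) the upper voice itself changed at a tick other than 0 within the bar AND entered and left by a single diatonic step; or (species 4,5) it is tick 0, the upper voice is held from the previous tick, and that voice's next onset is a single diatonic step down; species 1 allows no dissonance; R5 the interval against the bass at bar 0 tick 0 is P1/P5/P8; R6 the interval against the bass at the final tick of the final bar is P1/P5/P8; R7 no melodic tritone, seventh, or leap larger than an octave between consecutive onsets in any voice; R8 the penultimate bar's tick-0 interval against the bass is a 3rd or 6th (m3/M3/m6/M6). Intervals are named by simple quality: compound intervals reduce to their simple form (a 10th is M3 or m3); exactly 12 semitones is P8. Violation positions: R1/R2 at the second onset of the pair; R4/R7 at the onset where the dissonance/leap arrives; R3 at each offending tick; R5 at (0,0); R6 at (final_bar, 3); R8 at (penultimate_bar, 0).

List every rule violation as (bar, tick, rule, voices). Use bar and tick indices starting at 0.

bar 0: v0=G3 v1=G4 downbeat P8
bar 1: v0=E3 v1=B3 downbeat P5
bar 2: v0=D3 v1=F3 downbeat m3
bar 3: v0=E3 v1=G3 downbeat m3
bar 4: v0=D3 v1=F3 downbeat m3
bar 5: v0=E3 v1=C4 downbeat m6
bar 6: v0=C3 v1=A3 downbeat M6
bar 7: v0=D3 v1=B3 downbeat M6
bar 8: v0=C3 v1=C4 downbeat P8
bar 9: v0=F3 v1=D4 downbeat M6
bar 10: v0=G3 v1=G4 downbeat P8
  -> R2 @ bar 1 tick 0 v(0, 1): G3/E4 M6 -> E3/B3 P5 similar
  -> R7 @ bar 2 tick 2 v(1,): F3->B3 leap 6st
  -> R7 @ bar 4 tick 0 v(1,): B3->F3 leap 6st
  -> R2 @ bar 10 tick 0 v(0, 1): F3/C4 P5 -> G3/G4 P8 similar

(1, 0, R2, (0, 1))
(2, 2, R7, (1,))
(4, 0, R7, (1,))
(10, 0, R2, (0, 1))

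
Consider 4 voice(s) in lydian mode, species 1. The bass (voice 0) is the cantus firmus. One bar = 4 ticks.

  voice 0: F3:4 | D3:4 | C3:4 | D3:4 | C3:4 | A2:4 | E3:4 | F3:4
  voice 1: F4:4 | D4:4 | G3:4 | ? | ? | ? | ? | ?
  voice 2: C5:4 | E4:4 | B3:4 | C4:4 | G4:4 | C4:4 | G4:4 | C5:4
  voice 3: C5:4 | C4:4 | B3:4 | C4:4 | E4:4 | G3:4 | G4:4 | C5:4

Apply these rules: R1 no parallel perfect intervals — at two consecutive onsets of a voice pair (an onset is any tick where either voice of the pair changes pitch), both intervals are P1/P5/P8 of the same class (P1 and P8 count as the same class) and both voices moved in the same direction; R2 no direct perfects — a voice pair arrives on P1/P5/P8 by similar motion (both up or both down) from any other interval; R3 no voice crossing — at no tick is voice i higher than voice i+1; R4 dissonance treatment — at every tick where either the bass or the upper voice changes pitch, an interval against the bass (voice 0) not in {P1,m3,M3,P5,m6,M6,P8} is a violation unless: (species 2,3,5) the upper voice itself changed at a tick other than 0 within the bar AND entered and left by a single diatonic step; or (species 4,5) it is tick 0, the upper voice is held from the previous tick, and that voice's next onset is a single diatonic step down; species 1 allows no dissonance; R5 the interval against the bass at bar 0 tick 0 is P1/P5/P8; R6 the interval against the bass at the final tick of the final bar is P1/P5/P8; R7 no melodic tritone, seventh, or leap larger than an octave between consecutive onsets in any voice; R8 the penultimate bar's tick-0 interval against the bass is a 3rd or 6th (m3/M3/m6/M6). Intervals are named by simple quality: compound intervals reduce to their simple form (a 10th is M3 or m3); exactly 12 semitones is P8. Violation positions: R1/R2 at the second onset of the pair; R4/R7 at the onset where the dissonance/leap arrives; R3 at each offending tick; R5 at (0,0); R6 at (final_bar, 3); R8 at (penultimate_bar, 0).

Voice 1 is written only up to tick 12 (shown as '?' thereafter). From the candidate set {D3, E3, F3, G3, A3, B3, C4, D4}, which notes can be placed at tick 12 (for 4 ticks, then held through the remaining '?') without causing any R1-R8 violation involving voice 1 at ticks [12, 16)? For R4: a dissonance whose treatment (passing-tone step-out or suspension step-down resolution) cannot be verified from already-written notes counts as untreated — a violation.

{B3, D3, F3}

D3: legal
E3: violates R4
F3: legal
G3: violates R4
A3: violates R1
B3: legal
C4: violates R2,R4
D4: violates R2,R3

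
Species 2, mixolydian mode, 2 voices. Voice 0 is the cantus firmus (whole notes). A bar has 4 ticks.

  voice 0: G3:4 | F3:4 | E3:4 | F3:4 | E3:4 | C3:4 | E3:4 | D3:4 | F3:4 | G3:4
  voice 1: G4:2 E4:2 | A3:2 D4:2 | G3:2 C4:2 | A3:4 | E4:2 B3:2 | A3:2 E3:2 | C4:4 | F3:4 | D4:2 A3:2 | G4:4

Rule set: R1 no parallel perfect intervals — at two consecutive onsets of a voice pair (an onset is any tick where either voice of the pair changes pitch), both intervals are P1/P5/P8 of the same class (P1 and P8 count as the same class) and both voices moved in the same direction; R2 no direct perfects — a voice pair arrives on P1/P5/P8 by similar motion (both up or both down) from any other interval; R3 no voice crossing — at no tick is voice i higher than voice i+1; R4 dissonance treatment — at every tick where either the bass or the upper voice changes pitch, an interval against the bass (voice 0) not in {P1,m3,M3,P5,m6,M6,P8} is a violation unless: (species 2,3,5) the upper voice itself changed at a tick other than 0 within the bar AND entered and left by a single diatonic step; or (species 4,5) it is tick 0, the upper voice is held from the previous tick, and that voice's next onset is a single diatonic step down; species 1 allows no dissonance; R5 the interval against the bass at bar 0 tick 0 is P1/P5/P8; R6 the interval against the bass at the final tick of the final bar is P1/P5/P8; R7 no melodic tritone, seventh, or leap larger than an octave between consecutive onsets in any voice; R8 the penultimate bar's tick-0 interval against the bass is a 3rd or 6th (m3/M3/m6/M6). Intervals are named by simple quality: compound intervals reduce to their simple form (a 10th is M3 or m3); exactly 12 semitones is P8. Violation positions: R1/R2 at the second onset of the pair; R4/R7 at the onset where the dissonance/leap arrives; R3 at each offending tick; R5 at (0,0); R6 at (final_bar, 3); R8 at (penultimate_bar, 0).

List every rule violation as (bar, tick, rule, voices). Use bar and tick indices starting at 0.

(9, 0, R2, (0, 1))
(9, 0, R7, (1,))

bar 0: v0=G3 v1=G4 downbeat P8
bar 1: v0=F3 v1=A3 downbeat M3
bar 2: v0=E3 v1=G3 downbeat m3
bar 3: v0=F3 v1=A3 downbeat M3
bar 4: v0=E3 v1=E4 downbeat P8
bar 5: v0=C3 v1=A3 downbeat M6
bar 6: v0=E3 v1=C4 downbeat m6
bar 7: v0=D3 v1=F3 downbeat m3
bar 8: v0=F3 v1=D4 downbeat M6
bar 9: v0=G3 v1=G4 downbeat P8
  -> R2 @ bar 9 tick 0 v(0, 1): F3/A3 M3 -> G3/G4 P8 similar
  -> R7 @ bar 9 tick 0 v(1,): A3->G4 leap 10st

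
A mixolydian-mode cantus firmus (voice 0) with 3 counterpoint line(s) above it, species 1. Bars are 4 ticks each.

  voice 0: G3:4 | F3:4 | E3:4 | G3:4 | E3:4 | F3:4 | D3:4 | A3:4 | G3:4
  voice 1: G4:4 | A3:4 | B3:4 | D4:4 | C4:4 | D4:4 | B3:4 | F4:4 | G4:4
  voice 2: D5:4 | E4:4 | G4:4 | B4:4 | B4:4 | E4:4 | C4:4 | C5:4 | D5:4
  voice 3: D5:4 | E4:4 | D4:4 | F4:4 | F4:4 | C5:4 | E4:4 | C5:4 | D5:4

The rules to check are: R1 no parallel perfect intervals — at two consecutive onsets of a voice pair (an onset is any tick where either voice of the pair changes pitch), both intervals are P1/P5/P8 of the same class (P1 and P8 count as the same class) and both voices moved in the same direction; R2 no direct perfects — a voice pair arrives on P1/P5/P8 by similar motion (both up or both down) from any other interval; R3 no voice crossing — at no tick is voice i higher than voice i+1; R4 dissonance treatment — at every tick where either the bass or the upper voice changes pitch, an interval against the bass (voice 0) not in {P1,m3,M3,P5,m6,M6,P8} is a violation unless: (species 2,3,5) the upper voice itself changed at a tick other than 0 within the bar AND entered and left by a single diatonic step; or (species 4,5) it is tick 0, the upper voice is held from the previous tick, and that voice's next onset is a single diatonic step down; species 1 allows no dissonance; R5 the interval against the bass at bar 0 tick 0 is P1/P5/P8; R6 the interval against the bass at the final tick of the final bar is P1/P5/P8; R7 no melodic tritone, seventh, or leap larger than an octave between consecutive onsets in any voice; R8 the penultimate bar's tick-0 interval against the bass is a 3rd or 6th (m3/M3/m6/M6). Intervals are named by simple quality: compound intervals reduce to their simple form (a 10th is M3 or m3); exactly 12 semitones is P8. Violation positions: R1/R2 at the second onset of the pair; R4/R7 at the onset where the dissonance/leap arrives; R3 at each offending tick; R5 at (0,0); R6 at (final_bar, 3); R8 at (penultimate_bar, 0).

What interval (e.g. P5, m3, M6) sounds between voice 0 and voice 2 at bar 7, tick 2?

voice 0=A3 voice 2=C5 -> m3

m3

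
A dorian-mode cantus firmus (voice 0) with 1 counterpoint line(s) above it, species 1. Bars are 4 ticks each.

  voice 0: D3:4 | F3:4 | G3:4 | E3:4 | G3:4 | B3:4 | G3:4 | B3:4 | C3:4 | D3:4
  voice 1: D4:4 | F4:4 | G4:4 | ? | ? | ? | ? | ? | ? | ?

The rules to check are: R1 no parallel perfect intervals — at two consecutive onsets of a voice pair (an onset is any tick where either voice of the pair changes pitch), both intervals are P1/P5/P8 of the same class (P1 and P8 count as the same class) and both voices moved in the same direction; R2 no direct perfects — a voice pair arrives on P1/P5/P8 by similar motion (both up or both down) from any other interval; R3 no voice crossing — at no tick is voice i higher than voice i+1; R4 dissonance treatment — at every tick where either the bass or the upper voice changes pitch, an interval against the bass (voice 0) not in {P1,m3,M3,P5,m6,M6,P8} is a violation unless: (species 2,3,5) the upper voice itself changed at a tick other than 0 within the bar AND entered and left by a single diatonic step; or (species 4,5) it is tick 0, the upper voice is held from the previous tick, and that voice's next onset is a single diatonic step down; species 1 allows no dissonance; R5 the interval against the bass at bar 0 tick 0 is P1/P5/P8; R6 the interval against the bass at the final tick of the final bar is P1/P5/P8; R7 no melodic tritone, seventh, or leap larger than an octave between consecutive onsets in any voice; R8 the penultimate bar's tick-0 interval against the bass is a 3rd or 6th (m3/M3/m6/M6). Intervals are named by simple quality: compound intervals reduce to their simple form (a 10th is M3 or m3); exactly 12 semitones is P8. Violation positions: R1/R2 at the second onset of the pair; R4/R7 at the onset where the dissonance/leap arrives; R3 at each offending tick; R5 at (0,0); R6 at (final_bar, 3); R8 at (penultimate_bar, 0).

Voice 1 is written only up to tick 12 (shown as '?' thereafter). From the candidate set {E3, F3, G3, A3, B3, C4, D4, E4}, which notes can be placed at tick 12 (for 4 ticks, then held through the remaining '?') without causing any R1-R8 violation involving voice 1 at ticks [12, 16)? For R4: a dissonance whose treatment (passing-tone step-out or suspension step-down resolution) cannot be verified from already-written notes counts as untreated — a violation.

{C4, G3}

E3: violates R1,R7
F3: violates R4,R7
G3: legal
A3: violates R4,R7
B3: violates R2
C4: legal
D4: violates R4
E4: violates R1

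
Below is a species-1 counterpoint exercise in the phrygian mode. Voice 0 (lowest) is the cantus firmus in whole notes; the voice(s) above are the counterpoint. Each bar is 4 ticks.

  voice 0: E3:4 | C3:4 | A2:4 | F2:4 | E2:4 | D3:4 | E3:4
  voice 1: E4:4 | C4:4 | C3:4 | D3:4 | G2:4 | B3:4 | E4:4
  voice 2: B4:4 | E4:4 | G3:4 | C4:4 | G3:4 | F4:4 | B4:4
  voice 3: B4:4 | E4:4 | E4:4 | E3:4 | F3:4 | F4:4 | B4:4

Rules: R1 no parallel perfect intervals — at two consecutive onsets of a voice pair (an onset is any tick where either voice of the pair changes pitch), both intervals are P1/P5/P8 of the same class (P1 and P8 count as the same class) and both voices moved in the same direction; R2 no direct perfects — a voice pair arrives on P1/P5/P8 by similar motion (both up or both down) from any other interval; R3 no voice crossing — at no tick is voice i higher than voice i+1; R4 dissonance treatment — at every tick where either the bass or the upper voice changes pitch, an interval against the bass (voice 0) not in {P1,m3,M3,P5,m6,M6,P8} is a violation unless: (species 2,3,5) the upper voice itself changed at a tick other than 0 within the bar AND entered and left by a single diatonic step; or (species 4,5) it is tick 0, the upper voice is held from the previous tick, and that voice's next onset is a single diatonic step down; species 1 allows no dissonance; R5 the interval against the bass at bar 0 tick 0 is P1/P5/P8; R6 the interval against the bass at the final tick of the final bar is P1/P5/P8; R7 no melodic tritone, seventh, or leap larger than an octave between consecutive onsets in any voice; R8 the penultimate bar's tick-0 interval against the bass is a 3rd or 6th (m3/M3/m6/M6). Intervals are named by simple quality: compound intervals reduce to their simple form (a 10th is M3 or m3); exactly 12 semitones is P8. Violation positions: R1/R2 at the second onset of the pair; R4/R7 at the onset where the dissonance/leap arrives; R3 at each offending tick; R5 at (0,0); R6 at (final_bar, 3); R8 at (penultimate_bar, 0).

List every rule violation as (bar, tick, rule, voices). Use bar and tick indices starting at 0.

bar 0: v0=E3 v1=E4 v2=B4 v3=B4 downbeat P5
bar 1: v0=C3 v1=C4 v2=E4 v3=E4 downbeat M3
bar 2: v0=A2 v1=C3 v2=G3 v3=E4 downbeat P5
bar 3: v0=F2 v1=D3 v2=C4 v3=E3 downbeat M7
bar 4: v0=E2 v1=G2 v2=G3 v3=F3 downbeat m2
bar 5: v0=D3 v1=B3 v2=F4 v3=F4 downbeat m3
bar 6: v0=E3 v1=E4 v2=B4 v3=B4 downbeat P5
  -> R1 @ bar 1 tick 0 v(0, 1): E3/E4 P8 -> C3/C4 P8 similar
  -> R1 @ bar 1 tick 0 v(2, 3): B4/B4 P1 -> E4/E4 P1 similar
  -> R2 @ bar 2 tick 0 v(1, 2): C4/E4 M3 -> C3/G3 P5 similar
  -> R4 @ bar 2 tick 0 v(0, 2): A2/G3 m7 untreated
  -> R3 @ bar 3 tick 0 v(2, 3): C4 above E3
  -> R4 @ bar 3 tick 0 v(0, 3): F2/E3 M7 untreated
  -> R3 @ bar 3 tick 1 v(2, 3): C4 above E3
  -> R3 @ bar 3 tick 2 v(2, 3): C4 above E3
  -> R3 @ bar 3 tick 3 v(2, 3): C4 above E3
  -> R2 @ bar 4 tick 0 v(1, 2): D3/C4 m7 -> G2/G3 P8 similar
  -> R3 @ bar 4 tick 0 v(2, 3): G3 above F3
  -> R4 @ bar 4 tick 0 v(0, 3): E2/F3 m2 untreated
  -> R3 @ bar 4 tick 1 v(2, 3): G3 above F3
  -> R3 @ bar 4 tick 2 v(2, 3): G3 above F3
  -> R3 @ bar 4 tick 3 v(2, 3): G3 above F3
  -> R2 @ bar 5 tick 0 v(2, 3): G3/F3 M2 -> F4/F4 P1 similar
  -> R7 @ bar 5 tick 0 v(0,): E2->D3 leap 10st
  -> R7 @ bar 5 tick 0 v(1,): G2->B3 leap 16st
  -> R7 @ bar 5 tick 0 v(2,): G3->F4 leap 10st
  -> R1 @ bar 6 tick 0 v(2, 3): F4/F4 P1 -> B4/B4 P1 similar
  -> R2 @ bar 6 tick 0 v(0, 1): D3/B3 M6 -> E3/E4 P8 similar
  -> R2 @ bar 6 tick 0 v(0, 2): D3/F4 m3 -> E3/B4 P5 similar
  -> R2 @ bar 6 tick 0 v(0, 3): D3/F4 m3 -> E3/B4 P5 similar
  -> R2 @ bar 6 tick 0 v(1, 2): B3/F4 TT -> E4/B4 P5 similar
  -> R2 @ bar 6 tick 0 v(1, 3): B3/F4 TT -> E4/B4 P5 similar
  -> R7 @ bar 6 tick 0 v(2,): F4->B4 leap 6st
  -> R7 @ bar 6 tick 0 v(3,): F4->B4 leap 6st

(1, 0, R1, (0, 1))
(1, 0, R1, (2, 3))
(2, 0, R2, (1, 2))
(2, 0, R4, (0, 2))
(3, 0, R3, (2, 3))
(3, 0, R4, (0, 3))
(3, 1, R3, (2, 3))
(3, 2, R3, (2, 3))
(3, 3, R3, (2, 3))
(4, 0, R2, (1, 2))
(4, 0, R3, (2, 3))
(4, 0, R4, (0, 3))
(4, 1, R3, (2, 3))
(4, 2, R3, (2, 3))
(4, 3, R3, (2, 3))
(5, 0, R2, (2, 3))
(5, 0, R7, (0,))
(5, 0, R7, (1,))
(5, 0, R7, (2,))
(6, 0, R1, (2, 3))
(6, 0, R2, (0, 1))
(6, 0, R2, (0, 2))
(6, 0, R2, (0, 3))
(6, 0, R2, (1, 2))
(6, 0, R2, (1, 3))
(6, 0, R7, (2,))
(6, 0, R7, (3,))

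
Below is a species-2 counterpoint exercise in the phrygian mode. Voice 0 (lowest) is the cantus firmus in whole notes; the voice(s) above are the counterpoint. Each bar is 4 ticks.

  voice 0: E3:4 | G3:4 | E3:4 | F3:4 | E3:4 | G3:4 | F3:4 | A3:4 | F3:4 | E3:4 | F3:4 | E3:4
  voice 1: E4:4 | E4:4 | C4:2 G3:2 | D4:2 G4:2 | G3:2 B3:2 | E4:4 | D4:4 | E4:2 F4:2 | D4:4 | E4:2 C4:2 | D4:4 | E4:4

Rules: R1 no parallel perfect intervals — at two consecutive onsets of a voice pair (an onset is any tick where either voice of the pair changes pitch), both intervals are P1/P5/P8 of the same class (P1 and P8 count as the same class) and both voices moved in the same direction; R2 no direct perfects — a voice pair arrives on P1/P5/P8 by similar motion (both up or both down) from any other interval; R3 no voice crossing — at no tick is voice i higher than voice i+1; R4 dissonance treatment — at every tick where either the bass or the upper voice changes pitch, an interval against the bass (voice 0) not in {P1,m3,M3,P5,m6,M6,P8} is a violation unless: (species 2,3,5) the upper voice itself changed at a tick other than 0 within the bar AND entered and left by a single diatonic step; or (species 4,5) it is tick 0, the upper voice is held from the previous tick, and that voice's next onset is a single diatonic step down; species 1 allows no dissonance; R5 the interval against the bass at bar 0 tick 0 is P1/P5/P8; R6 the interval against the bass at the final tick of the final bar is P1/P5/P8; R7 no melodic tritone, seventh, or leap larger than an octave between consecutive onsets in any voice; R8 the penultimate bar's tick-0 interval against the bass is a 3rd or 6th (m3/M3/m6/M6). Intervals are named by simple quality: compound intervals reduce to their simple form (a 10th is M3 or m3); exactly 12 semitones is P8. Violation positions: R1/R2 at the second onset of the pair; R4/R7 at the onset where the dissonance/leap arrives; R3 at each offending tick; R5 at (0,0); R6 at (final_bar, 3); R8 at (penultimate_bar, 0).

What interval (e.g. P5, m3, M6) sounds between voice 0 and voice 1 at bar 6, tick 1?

voice 0=F3 voice 1=D4 -> M6

M6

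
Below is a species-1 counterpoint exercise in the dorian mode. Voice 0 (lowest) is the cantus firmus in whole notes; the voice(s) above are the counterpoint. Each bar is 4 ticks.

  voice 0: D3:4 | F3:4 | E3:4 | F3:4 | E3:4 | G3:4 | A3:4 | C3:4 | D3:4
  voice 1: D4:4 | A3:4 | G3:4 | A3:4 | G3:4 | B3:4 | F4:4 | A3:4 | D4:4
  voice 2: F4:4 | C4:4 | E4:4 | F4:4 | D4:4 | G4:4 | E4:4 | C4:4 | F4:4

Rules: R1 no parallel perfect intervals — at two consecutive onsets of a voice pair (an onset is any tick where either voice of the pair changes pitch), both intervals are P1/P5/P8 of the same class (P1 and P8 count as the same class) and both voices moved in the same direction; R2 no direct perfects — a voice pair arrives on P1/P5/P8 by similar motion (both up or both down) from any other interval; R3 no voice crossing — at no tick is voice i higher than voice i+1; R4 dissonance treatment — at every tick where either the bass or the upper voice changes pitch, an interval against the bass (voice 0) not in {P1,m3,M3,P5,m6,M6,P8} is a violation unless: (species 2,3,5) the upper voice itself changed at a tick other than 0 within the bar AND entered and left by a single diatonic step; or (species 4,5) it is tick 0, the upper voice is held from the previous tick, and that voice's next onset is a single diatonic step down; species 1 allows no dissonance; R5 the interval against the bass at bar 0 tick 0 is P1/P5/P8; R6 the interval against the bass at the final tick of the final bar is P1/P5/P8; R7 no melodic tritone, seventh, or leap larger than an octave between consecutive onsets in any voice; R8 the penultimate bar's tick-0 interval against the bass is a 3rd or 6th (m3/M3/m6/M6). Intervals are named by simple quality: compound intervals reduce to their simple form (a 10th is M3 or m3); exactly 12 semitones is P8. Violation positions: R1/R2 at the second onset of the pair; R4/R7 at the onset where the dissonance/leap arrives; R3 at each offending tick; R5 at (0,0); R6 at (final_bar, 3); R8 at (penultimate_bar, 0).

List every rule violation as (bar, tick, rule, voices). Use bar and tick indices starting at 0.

(0, 0, R5, (0, 2))
(3, 0, R1, (0, 2))
(4, 0, R2, (1, 2))
(4, 0, R4, (0, 2))
(5, 0, R2, (0, 2))
(6, 0, R3, (1, 2))
(6, 0, R7, (1,))
(6, 1, R3, (1, 2))
(6, 2, R3, (1, 2))
(6, 3, R3, (1, 2))
(7, 0, R2, (0, 2))
(7, 0, R8, (0, 2))
(8, 0, R2, (0, 1))
(8, 3, R6, (0, 2))

bar 0: v0=D3 v1=D4 v2=F4 downbeat m3
bar 1: v0=F3 v1=A3 v2=C4 downbeat P5
bar 2: v0=E3 v1=G3 v2=E4 downbeat P8
bar 3: v0=F3 v1=A3 v2=F4 downbeat P8
bar 4: v0=E3 v1=G3 v2=D4 downbeat m7
bar 5: v0=G3 v1=B3 v2=G4 downbeat P8
bar 6: v0=A3 v1=F4 v2=E4 downbeat P5
bar 7: v0=C3 v1=A3 v2=C4 downbeat P8
bar 8: v0=D3 v1=D4 v2=F4 downbeat m3
  -> R5 @ bar 0 tick 0 v(0, 2): opens on m3
  -> R1 @ bar 3 tick 0 v(0, 2): E3/E4 P8 -> F3/F4 P8 similar
  -> R2 @ bar 4 tick 0 v(1, 2): A3/F4 m6 -> G3/D4 P5 similar
  -> R4 @ bar 4 tick 0 v(0, 2): E3/D4 m7 untreated
  -> R2 @ bar 5 tick 0 v(0, 2): E3/D4 m7 -> G3/G4 P8 similar
  -> R3 @ bar 6 tick 0 v(1, 2): F4 above E4
  -> R7 @ bar 6 tick 0 v(1,): B3->F4 leap 6st
  -> R3 @ bar 6 tick 1 v(1, 2): F4 above E4
  -> R3 @ bar 6 tick 2 v(1, 2): F4 above E4
  -> R3 @ bar 6 tick 3 v(1, 2): F4 above E4
  -> R2 @ bar 7 tick 0 v(0, 2): A3/E4 P5 -> C3/C4 P8 similar
  -> R8 @ bar 7 tick 0 v(0, 2): penult P8 not 3rd/6th
  -> R2 @ bar 8 tick 0 v(0, 1): C3/A3 M6 -> D3/D4 P8 similar
  -> R6 @ bar 8 tick 3 v(0, 2): closes on m3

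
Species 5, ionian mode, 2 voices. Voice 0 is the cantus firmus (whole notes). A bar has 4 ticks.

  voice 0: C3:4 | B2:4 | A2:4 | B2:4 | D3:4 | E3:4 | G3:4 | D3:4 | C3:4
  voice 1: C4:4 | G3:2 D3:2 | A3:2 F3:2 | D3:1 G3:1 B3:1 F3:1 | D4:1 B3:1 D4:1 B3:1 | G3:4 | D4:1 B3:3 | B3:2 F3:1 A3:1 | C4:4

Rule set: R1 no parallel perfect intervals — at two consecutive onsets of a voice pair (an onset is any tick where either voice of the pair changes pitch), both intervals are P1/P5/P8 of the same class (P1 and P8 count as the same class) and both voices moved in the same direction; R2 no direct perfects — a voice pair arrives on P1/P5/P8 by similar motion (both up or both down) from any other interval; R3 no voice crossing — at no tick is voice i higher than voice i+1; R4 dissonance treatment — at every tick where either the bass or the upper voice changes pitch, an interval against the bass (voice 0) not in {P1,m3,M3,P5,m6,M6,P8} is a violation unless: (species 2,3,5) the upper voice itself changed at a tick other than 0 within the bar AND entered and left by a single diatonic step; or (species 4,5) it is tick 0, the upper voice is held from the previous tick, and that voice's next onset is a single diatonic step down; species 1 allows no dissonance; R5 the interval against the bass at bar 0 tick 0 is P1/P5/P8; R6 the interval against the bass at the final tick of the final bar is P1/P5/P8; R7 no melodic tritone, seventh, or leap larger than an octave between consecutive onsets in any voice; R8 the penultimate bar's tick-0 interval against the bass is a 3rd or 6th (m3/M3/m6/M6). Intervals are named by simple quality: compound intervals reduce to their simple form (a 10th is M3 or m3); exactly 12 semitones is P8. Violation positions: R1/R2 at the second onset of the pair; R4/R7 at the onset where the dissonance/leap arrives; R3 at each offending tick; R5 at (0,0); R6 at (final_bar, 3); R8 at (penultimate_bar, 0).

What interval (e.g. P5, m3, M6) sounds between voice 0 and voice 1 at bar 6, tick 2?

voice 0=G3 voice 1=B3 -> M3

M3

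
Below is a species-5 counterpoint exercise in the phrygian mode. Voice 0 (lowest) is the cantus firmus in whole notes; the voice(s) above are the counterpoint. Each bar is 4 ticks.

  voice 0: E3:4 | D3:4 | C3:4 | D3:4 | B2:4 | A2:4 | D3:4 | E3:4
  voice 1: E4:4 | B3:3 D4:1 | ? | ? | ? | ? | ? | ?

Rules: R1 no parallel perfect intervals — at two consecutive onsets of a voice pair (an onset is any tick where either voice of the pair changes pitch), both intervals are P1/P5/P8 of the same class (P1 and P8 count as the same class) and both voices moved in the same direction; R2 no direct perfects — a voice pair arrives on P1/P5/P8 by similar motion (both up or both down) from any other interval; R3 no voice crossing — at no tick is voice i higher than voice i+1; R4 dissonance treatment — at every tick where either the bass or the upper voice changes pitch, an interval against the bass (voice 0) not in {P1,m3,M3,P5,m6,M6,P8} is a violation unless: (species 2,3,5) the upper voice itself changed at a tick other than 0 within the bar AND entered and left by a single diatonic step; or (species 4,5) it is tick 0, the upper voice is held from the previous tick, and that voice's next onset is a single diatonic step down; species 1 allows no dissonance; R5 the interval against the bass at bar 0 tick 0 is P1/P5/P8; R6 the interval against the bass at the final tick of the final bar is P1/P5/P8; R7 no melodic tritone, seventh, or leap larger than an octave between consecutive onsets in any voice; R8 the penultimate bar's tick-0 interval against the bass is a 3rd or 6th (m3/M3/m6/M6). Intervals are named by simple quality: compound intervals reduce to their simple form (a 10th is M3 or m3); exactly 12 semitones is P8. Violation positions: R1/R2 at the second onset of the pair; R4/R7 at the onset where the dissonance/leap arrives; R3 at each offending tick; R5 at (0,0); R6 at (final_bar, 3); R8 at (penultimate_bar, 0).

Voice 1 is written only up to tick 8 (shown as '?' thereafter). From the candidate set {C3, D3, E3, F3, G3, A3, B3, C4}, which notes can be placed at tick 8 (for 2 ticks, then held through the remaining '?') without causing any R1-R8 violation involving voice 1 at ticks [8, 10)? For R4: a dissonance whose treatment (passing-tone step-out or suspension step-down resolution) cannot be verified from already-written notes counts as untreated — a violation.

C3: violates R1,R7
D3: violates R4
E3: violates R7
F3: violates R4
G3: violates R2
A3: legal
B3: violates R4
C4: violates R1

{A3}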